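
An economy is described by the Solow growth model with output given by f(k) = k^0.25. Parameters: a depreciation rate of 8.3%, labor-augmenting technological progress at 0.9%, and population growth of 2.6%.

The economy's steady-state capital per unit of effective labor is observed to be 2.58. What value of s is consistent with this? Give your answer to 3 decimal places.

s ≈ 0.240

At the steady state, Δk = 0, so s·k^α = (n + g + δ)·k.
So s / (n + g + δ) = (k*)^(1−α) = 2.58^0.75 = 2.0357.
Therefore s = 2.0357 × (n + g + δ) = 2.0357 × 0.118 = 0.2402.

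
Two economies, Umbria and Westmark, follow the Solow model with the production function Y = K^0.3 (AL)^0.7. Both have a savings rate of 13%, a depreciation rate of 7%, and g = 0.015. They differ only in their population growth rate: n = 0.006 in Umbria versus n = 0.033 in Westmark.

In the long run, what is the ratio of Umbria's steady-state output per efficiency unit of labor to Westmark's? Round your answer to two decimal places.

Steady-state y* = [s/(n + g + δ)]^(α/(1−α)), so the ratio is [ (s_U/(n + g + δ)_U) / (s_W/(n + g + δ)_W) ]^0.4286.
s_U/(n + g + δ)_U = 0.13/0.091 = 1.4286; s_W/(n + g + δ)_W = 0.13/0.118 = 1.1017.
Ratio = (1.4286/1.1017)^0.4286 = 1.2967^0.4286 ≈ 1.1178

ratio ≈ 1.12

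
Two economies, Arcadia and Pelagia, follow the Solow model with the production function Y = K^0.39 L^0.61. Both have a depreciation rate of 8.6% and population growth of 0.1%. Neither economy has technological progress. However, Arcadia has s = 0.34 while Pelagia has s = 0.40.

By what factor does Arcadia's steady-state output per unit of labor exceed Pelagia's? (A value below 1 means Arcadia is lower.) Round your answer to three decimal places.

Steady-state y* = [s/(n + δ)]^(α/(1−α)), so the ratio is [ (s_A/(n + δ)_A) / (s_P/(n + δ)_P) ]^0.6393.
s_A/(n + δ)_A = 0.34/0.087 = 3.9080; s_P/(n + δ)_P = 0.40/0.087 = 4.5977.
Ratio = (3.9080/4.5977)^0.6393 = 0.8500^0.6393 ≈ 0.9013

y*_A / y*_P ≈ 0.901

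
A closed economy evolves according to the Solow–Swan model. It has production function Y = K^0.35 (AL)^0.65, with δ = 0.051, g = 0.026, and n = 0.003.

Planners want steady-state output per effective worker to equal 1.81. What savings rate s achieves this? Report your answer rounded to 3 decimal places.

At the steady state, Δk = 0, so s·k^α = (n + g + δ)·k.
Since y* = [s/(n + g + δ)]^(α/(1−α)), we have s/(n + g + δ) = (y*)^((1−α)/α) = 1.81^1.8571 = 3.0098.
Therefore s = 3.0098 × (n + g + δ) = 3.0098 × 0.080 = 0.2408.

s ≈ 0.241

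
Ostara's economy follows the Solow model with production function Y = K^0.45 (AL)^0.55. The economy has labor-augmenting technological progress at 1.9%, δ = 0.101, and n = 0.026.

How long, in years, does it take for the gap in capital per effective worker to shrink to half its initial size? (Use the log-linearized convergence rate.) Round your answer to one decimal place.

t_½ ≈ 8.6 years

Near the steady state the convergence rate is λ = (1 − α)(n + g + δ).
λ = (1 − 0.45) × 0.146 = 0.55 × 0.146 = 0.0803
Half-life = ln 2 / λ = 0.6931 / 0.0803 ≈ 8.63 years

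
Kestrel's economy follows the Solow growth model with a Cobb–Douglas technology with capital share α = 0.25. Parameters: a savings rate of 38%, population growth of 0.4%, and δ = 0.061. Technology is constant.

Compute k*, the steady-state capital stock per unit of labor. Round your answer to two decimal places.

k* ≈ 10.53

At the steady state, Δk = 0, so s·k^α = (n + δ)·k.
Dividing both sides by k: k^(1−α) = s / (n + δ).
k^0.75 = 0.38 / (0.004 + 0.061) = 0.38 / 0.065 = 5.8462
k* = 5.8462^(1/0.75) ≈ 10.5317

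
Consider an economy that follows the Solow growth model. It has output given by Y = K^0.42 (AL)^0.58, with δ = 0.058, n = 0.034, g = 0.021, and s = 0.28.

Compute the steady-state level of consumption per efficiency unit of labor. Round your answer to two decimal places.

Steady state requires s·f(k) = (n + g + δ)·k, i.e. s·k^α = (n + g + δ)·k.
Rearranging, k^(1−α) = s / (n + g + δ).
k^0.58 = 0.28 / (0.034 + 0.021 + 0.058) = 0.28 / 0.113 = 2.4779
k* = 2.4779^(1/0.58) ≈ 4.7803
y* = (k*)^α = 4.7803^0.42 ≈ 1.9292
c* = (1 − s)·y* = (1 − 0.28) × 1.9292 ≈ 1.3890

c* = 1.39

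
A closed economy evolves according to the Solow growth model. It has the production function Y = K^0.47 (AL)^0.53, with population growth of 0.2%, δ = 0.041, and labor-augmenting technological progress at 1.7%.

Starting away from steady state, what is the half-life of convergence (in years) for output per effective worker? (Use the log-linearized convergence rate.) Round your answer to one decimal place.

t_½ ≈ 21.8 years

Near the steady state the convergence rate is λ = (1 − α)(n + g + δ).
λ = (1 − 0.47) × 0.060 = 0.53 × 0.060 = 0.0318
Half-life = ln 2 / λ = 0.6931 / 0.0318 ≈ 21.80 years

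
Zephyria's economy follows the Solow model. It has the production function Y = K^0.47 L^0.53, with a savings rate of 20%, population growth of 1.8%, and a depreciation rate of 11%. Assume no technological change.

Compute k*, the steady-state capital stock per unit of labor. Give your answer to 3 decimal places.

k* = 2.321

Steady state requires s·f(k) = (n + δ)·k, i.e. s·k^α = (n + δ)·k.
Rearranging, k^(1−α) = s / (n + δ).
k^0.53 = 0.20 / (0.018 + 0.110) = 0.20 / 0.128 = 1.5625
k* = 1.5625^(1/0.53) ≈ 2.3211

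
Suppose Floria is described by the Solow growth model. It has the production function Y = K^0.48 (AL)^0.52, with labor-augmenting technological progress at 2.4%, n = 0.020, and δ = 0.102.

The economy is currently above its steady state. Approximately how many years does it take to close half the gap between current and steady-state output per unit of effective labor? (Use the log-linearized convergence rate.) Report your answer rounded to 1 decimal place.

Near the steady state the convergence rate is λ = (1 − α)(n + g + δ).
λ = (1 − 0.48) × 0.146 = 0.52 × 0.146 = 0.07592
Half-life = ln 2 / λ = 0.6931 / 0.07592 ≈ 9.13 years

about 9.1 years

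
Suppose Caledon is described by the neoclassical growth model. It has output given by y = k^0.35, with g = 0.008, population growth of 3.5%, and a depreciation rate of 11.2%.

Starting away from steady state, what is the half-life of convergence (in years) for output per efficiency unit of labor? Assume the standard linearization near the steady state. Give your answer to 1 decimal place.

half-life ≈ 6.9 years

Near the steady state the convergence rate is λ = (1 − α)(n + g + δ).
λ = (1 − 0.35) × 0.155 = 0.65 × 0.155 = 0.10075
Half-life = ln 2 / λ = 0.6931 / 0.10075 ≈ 6.88 years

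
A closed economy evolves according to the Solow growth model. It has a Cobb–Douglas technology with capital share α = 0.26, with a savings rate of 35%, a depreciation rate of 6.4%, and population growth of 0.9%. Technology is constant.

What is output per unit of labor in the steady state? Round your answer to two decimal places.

y* = 1.73

In steady state, investment equals break-even investment: s·k^α = (n + δ)·k.
Dividing both sides by k: k^(1−α) = s / (n + δ).
k^0.74 = 0.35 / (0.009 + 0.064) = 0.35 / 0.073 = 4.7945
k* = 4.7945^(1/0.74) ≈ 8.3162
y* = (k*)^α = 8.3162^0.26 ≈ 1.7345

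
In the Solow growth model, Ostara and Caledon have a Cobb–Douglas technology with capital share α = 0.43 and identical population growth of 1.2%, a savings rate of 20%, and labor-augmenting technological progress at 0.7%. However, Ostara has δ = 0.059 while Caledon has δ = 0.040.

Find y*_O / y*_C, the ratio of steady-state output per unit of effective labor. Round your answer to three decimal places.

ratio ≈ 0.810

Steady-state y* = [s/(n + g + δ)]^(α/(1−α)), so the ratio is [ (s_O/(n + g + δ)_O) / (s_C/(n + g + δ)_C) ]^0.7544.
s_O/(n + g + δ)_O = 0.20/0.078 = 2.5641; s_C/(n + g + δ)_C = 0.20/0.059 = 3.3898.
Ratio = (2.5641/3.3898)^0.7544 = 0.7564^0.7544 ≈ 0.8101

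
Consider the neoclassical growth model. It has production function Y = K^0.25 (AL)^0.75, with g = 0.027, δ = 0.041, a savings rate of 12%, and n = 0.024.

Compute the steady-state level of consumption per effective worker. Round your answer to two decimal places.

c* ≈ 0.96

At the steady state, Δk = 0, so s·k^α = (n + g + δ)·k.
Dividing both sides by k: k^(1−α) = s / (n + g + δ).
k^0.75 = 0.12 / (0.024 + 0.027 + 0.041) = 0.12 / 0.092 = 1.3043
k* = 1.3043^(1/0.75) ≈ 1.4251
y* = (k*)^α = 1.4251^0.25 ≈ 1.0926
c* = (1 − s)·y* = (1 − 0.12) × 1.0926 ≈ 0.9615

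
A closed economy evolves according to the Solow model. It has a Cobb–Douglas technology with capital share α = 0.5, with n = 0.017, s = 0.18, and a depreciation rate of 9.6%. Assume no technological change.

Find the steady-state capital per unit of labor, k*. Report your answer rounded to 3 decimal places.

k* = 2.537

At the steady state, Δk = 0, so s·k^α = (n + δ)·k.
Rearranging, k^(1−α) = s / (n + δ).
k^0.5 = 0.18 / (0.017 + 0.096) = 0.18 / 0.113 = 1.5929
k* = 1.5929^(1/0.5) ≈ 2.5373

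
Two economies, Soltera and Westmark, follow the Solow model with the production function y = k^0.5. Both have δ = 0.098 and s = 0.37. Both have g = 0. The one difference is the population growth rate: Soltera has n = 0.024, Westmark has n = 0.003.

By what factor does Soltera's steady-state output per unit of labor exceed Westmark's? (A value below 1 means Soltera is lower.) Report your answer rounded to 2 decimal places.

y*_S / y*_W ≈ 0.83

Steady-state y* = [s/(n + δ)]^(α/(1−α)), so the ratio is [ (s_S/(n + δ)_S) / (s_W/(n + δ)_W) ]^1.
s_S/(n + δ)_S = 0.37/0.122 = 3.0328; s_W/(n + δ)_W = 0.37/0.101 = 3.6634.
Ratio = (3.0328/3.6634)^1 = 0.8279^1 ≈ 0.8279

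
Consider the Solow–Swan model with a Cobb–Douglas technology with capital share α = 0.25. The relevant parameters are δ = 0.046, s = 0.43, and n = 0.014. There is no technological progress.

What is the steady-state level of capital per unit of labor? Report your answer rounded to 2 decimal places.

k* = 13.82

Steady state requires s·f(k) = (n + δ)·k, i.e. s·k^α = (n + δ)·k.
Rearranging, k^(1−α) = s / (n + δ).
k^0.75 = 0.43 / (0.014 + 0.046) = 0.43 / 0.060 = 7.1667
k* = 7.1667^(1/0.75) ≈ 13.8174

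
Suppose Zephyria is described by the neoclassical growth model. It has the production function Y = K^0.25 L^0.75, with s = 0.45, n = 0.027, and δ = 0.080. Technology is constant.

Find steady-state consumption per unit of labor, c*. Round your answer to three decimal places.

At the steady state, Δk = 0, so s·k^α = (n + δ)·k.
Dividing both sides by k: k^(1−α) = s / (n + δ).
k^0.75 = 0.45 / (0.027 + 0.080) = 0.45 / 0.107 = 4.2056
k* = 4.2056^(1/0.75) ≈ 6.7884
y* = (k*)^α = 6.7884^0.25 ≈ 1.6141
c* = (1 − s)·y* = (1 − 0.45) × 1.6141 ≈ 0.8878

c* ≈ 0.888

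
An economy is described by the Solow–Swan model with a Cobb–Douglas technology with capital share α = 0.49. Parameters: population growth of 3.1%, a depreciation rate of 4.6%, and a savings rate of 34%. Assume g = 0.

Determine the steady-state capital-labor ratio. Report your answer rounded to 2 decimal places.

k* = 18.39

Steady state requires s·f(k) = (n + δ)·k, i.e. s·k^α = (n + δ)·k.
Rearranging, k^(1−α) = s / (n + δ).
k^0.51 = 0.34 / (0.031 + 0.046) = 0.34 / 0.077 = 4.4156
k* = 4.4156^(1/0.51) ≈ 18.3944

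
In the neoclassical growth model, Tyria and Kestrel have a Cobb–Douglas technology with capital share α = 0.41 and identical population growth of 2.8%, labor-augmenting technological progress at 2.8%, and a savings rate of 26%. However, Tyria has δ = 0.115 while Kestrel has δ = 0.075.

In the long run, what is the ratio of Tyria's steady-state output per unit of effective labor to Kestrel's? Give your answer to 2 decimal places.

Steady-state y* = [s/(n + g + δ)]^(α/(1−α)), so the ratio is [ (s_T/(n + g + δ)_T) / (s_K/(n + g + δ)_K) ]^0.6949.
s_T/(n + g + δ)_T = 0.26/0.171 = 1.5205; s_K/(n + g + δ)_K = 0.26/0.131 = 1.9847.
Ratio = (1.5205/1.9847)^0.6949 = 0.7661^0.6949 ≈ 0.8310

ratio ≈ 0.83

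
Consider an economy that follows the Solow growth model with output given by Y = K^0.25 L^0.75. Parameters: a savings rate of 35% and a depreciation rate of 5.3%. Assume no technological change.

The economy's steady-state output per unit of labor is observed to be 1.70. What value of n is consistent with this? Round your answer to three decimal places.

At the steady state, Δk = 0, so s·k^α = (n + δ)·k.
Since y* = [s/(n + δ)]^(α/(1−α)), we have s/(n + δ) = (y*)^((1−α)/α) = 1.70^3 = 4.9130.
Therefore n + δ = s / 4.9130 = 0.35 / 4.9130 = 0.0712, so n = 0.0712 − 0.053 = 0.0182.

n ≈ 0.018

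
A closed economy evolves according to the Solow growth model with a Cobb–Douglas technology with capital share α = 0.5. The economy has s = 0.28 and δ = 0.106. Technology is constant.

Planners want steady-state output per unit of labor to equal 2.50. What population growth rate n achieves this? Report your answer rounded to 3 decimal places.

n ≈ 0.006

Steady state requires s·f(k) = (n + δ)·k, i.e. s·k^α = (n + δ)·k.
Since y* = [s/(n + δ)]^(α/(1−α)), we have s/(n + δ) = (y*)^((1−α)/α) = 2.50^1 = 2.5000.
Therefore n + δ = s / 2.5000 = 0.28 / 2.5000 = 0.1120, so n = 0.1120 − 0.106 = 0.0060.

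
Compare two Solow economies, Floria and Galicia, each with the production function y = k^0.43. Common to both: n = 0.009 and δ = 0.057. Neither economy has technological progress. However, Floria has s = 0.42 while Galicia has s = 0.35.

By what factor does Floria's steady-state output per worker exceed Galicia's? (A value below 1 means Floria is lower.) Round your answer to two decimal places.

Steady-state y* = [s/(n + δ)]^(α/(1−α)), so the ratio is [ (s_F/(n + δ)_F) / (s_G/(n + δ)_G) ]^0.7544.
s_F/(n + δ)_F = 0.42/0.066 = 6.3636; s_G/(n + δ)_G = 0.35/0.066 = 5.3030.
Ratio = (6.3636/5.3030)^0.7544 = 1.2000^0.7544 ≈ 1.1475

y*_F / y*_G ≈ 1.15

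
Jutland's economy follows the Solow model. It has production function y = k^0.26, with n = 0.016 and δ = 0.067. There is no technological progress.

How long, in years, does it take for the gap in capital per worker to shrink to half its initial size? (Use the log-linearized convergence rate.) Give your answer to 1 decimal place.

t_½ ≈ 11.3 years

Near the steady state the convergence rate is λ = (1 − α)(n + δ).
λ = (1 − 0.26) × 0.083 = 0.74 × 0.083 = 0.06142
Half-life = ln 2 / λ = 0.6931 / 0.06142 ≈ 11.28 years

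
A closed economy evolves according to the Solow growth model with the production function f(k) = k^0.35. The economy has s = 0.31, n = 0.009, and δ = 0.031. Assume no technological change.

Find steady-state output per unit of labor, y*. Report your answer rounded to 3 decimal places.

Steady state requires s·f(k) = (n + δ)·k, i.e. s·k^α = (n + δ)·k.
Dividing both sides by k: k^(1−α) = s / (n + δ).
k^0.65 = 0.31 / (0.009 + 0.031) = 0.31 / 0.040 = 7.7500
k* = 7.7500^(1/0.65) ≈ 23.3430
y* = (k*)^α = 23.3430^0.35 ≈ 3.0120

y* ≈ 3.012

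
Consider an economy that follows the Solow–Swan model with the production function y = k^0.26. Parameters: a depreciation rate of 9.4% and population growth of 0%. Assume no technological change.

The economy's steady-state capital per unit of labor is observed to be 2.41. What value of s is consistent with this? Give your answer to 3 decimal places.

s ≈ 0.180

In steady state, investment equals break-even investment: s·k^α = (n + δ)·k.
So s / (n + δ) = (k*)^(1−α) = 2.41^0.74 = 1.9173.
Therefore s = 1.9173 × (n + δ) = 1.9173 × 0.094 = 0.1802.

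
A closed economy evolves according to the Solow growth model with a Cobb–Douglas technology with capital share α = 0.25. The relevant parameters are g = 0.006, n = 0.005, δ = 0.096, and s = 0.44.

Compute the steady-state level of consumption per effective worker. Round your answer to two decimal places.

Steady state requires s·f(k) = (n + g + δ)·k, i.e. s·k^α = (n + g + δ)·k.
Dividing both sides by k: k^(1−α) = s / (n + g + δ).
k^0.75 = 0.44 / (0.005 + 0.006 + 0.096) = 0.44 / 0.107 = 4.1121
k* = 4.1121^(1/0.75) ≈ 6.5880
y* = (k*)^α = 6.5880^0.25 ≈ 1.6021
c* = (1 − s)·y* = (1 − 0.44) × 1.6021 ≈ 0.8972

c* ≈ 0.90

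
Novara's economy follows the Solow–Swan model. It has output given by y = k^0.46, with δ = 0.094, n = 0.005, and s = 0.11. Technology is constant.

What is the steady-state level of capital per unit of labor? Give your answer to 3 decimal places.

At the steady state, Δk = 0, so s·k^α = (n + δ)·k.
Rearranging, k^(1−α) = s / (n + δ).
k^0.54 = 0.11 / (0.005 + 0.094) = 0.11 / 0.099 = 1.1111
k* = 1.1111^(1/0.54) ≈ 1.2154

k* = 1.215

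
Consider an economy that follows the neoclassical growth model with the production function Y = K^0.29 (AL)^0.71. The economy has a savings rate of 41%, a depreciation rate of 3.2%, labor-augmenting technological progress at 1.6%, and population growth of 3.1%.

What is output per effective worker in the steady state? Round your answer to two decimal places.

In steady state, investment equals break-even investment: s·k^α = (n + g + δ)·k.
Rearranging, k^(1−α) = s / (n + g + δ).
k^0.71 = 0.41 / (0.031 + 0.016 + 0.032) = 0.41 / 0.079 = 5.1899
k* = 5.1899^(1/0.71) ≈ 10.1687
y* = (k*)^α = 10.1687^0.29 ≈ 1.9593

y* = 1.96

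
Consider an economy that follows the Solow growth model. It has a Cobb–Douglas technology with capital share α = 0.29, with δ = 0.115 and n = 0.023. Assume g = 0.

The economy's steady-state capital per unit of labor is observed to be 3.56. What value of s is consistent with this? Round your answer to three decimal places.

s ≈ 0.340

At the steady state, Δk = 0, so s·k^α = (n + δ)·k.
So s / (n + δ) = (k*)^(1−α) = 3.56^0.71 = 2.4634.
Therefore s = 2.4634 × (n + δ) = 2.4634 × 0.138 = 0.3399.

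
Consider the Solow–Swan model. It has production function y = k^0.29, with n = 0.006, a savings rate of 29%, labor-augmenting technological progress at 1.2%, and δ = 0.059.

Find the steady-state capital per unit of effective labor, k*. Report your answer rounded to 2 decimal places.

k* = 6.47

At the steady state, Δk = 0, so s·k^α = (n + g + δ)·k.
Rearranging, k^(1−α) = s / (n + g + δ).
k^0.71 = 0.29 / (0.006 + 0.012 + 0.059) = 0.29 / 0.077 = 3.7662
k* = 3.7662^(1/0.71) ≈ 6.4734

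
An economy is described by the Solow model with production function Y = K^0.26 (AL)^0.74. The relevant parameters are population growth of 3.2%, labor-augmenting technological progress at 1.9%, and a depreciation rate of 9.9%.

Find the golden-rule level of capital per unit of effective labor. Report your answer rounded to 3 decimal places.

k_gold ≈ 2.103

The golden rule sets f'(k) = n + g + δ, i.e. α·k^(α−1) = n + g + δ.
So k^(1−α) = α / (n + g + δ) = 0.26 / 0.150 = 1.7333.
k_gold = 1.7333^(1/0.74) ≈ 2.1028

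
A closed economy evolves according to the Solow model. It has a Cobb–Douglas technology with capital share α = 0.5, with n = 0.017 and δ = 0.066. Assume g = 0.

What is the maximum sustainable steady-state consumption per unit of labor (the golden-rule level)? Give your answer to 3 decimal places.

At the golden rule, f'(k) = n + δ, so α·k^(α−1) = n + δ and k_gold = (α/(n + δ))^(1/(1−α)).
k_gold = (0.5/0.083)^(1/0.5) = 6.0241^2 ≈ 36.2898
c_gold = f(k_gold) − (n + δ)·k_gold = 6.0241 − 0.083×36.2898 ≈ 3.0120

c_gold ≈ 3.012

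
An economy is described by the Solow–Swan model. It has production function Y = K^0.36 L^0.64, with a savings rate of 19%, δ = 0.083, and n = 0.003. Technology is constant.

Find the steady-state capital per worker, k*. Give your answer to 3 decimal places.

In steady state, investment equals break-even investment: s·k^α = (n + δ)·k.
Rearranging, k^(1−α) = s / (n + δ).
k^0.64 = 0.19 / (0.003 + 0.083) = 0.19 / 0.086 = 2.2093
k* = 2.2093^(1/0.64) ≈ 3.4506

k* ≈ 3.451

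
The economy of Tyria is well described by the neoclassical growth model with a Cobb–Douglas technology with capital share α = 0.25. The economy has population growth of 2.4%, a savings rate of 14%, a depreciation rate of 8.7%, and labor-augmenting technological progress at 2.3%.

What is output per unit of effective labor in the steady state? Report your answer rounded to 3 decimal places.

y* ≈ 1.015

Steady state requires s·f(k) = (n + g + δ)·k, i.e. s·k^α = (n + g + δ)·k.
Dividing both sides by k: k^(1−α) = s / (n + g + δ).
k^0.75 = 0.14 / (0.024 + 0.023 + 0.087) = 0.14 / 0.134 = 1.0448
k* = 1.0448^(1/0.75) ≈ 1.0602
y* = (k*)^α = 1.0602^0.25 ≈ 1.0147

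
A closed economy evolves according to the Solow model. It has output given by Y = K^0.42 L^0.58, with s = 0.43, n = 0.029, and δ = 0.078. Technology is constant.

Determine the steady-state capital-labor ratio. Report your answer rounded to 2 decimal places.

In steady state, investment equals break-even investment: s·k^α = (n + δ)·k.
Rearranging, k^(1−α) = s / (n + δ).
k^0.58 = 0.43 / (0.029 + 0.078) = 0.43 / 0.107 = 4.0187
k* = 4.0187^(1/0.58) ≈ 11.0034

k* = 11.00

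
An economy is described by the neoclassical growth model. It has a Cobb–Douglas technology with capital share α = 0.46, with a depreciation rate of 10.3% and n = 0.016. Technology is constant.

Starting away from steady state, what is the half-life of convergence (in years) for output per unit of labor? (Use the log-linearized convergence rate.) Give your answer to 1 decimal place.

Near the steady state the convergence rate is λ = (1 − α)(n + δ).
λ = (1 − 0.46) × 0.119 = 0.54 × 0.119 = 0.06426
Half-life = ln 2 / λ = 0.6931 / 0.06426 ≈ 10.79 years

t_½ ≈ 10.8 years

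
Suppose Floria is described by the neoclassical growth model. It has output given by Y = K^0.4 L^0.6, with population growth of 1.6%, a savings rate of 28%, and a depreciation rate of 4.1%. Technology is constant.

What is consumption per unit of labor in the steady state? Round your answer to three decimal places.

c* ≈ 2.081

Steady state requires s·f(k) = (n + δ)·k, i.e. s·k^α = (n + δ)·k.
Dividing both sides by k: k^(1−α) = s / (n + δ).
k^0.6 = 0.28 / (0.016 + 0.041) = 0.28 / 0.057 = 4.9123
k* = 4.9123^(1/0.6) ≈ 14.1952
y* = (k*)^α = 14.1952^0.4 ≈ 2.8897
c* = (1 − s)·y* = (1 − 0.28) × 2.8897 ≈ 2.0806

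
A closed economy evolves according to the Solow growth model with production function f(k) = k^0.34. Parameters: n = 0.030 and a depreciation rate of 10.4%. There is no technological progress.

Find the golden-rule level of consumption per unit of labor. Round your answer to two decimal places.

At the golden rule, f'(k) = n + δ, so α·k^(α−1) = n + δ and k_gold = (α/(n + δ))^(1/(1−α)).
k_gold = (0.34/0.134)^(1/0.66) = 2.5373^1.5152 ≈ 4.0992
c_gold = f(k_gold) − (n + δ)·k_gold = 1.6155 − 0.134×4.0992 ≈ 1.0662

c_gold ≈ 1.07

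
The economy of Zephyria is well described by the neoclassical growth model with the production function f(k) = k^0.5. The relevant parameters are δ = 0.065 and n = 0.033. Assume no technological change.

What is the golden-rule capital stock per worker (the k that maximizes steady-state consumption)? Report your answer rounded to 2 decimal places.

k_gold ≈ 26.03

The golden rule sets f'(k) = n + δ, i.e. α·k^(α−1) = n + δ.
So k^(1−α) = α / (n + δ) = 0.5 / 0.098 = 5.1020.
k_gold = 5.1020^(1/0.5) ≈ 26.0304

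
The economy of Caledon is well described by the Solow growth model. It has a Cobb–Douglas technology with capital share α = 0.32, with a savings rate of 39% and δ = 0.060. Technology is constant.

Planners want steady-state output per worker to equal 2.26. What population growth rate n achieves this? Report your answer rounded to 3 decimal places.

n ≈ 0.009

At the steady state, Δk = 0, so s·k^α = (n + δ)·k.
Since y* = [s/(n + δ)]^(α/(1−α)), we have s/(n + δ) = (y*)^((1−α)/α) = 2.26^2.125 = 5.6556.
Therefore n + δ = s / 5.6556 = 0.39 / 5.6556 = 0.0690, so n = 0.0690 − 0.060 = 0.0090.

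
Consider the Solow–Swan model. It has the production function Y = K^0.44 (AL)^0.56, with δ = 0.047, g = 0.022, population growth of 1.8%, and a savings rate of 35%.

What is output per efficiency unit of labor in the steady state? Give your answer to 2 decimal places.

Steady state requires s·f(k) = (n + g + δ)·k, i.e. s·k^α = (n + g + δ)·k.
Rearranging, k^(1−α) = s / (n + g + δ).
k^0.56 = 0.35 / (0.018 + 0.022 + 0.047) = 0.35 / 0.087 = 4.0230
k* = 4.0230^(1/0.56) ≈ 12.0103
y* = (k*)^α = 12.0103^0.44 ≈ 2.9854

y* ≈ 2.99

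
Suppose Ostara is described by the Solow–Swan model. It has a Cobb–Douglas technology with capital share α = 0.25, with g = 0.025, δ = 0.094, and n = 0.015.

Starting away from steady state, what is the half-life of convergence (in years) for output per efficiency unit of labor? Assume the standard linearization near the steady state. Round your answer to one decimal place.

t_½ ≈ 6.9 years

Near the steady state the convergence rate is λ = (1 − α)(n + g + δ).
λ = (1 − 0.25) × 0.134 = 0.75 × 0.134 = 0.1005
Half-life = ln 2 / λ = 0.6931 / 0.1005 ≈ 6.90 years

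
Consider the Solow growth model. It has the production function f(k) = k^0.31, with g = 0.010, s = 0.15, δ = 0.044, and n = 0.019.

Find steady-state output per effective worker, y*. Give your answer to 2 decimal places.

In steady state, investment equals break-even investment: s·k^α = (n + g + δ)·k.
Dividing both sides by k: k^(1−α) = s / (n + g + δ).
k^0.69 = 0.15 / (0.019 + 0.010 + 0.044) = 0.15 / 0.073 = 2.0548
k* = 2.0548^(1/0.69) ≈ 2.8398
y* = (k*)^α = 2.8398^0.31 ≈ 1.3820

y* = 1.38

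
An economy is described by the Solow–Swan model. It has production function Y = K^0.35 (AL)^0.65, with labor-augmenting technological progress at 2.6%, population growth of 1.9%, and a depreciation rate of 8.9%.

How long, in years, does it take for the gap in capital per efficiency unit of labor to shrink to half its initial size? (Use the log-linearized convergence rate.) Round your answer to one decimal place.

Near the steady state the convergence rate is λ = (1 − α)(n + g + δ).
λ = (1 − 0.35) × 0.134 = 0.65 × 0.134 = 0.0871
Half-life = ln 2 / λ = 0.6931 / 0.0871 ≈ 7.96 years

half-life ≈ 8.0 years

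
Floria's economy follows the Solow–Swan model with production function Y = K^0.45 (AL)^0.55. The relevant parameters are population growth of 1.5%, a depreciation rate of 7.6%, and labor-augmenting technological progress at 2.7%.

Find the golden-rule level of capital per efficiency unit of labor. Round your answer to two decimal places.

k_gold ≈ 11.40

The golden rule sets f'(k) = n + g + δ, i.e. α·k^(α−1) = n + g + δ.
So k^(1−α) = α / (n + g + δ) = 0.45 / 0.118 = 3.8136.
k_gold = 3.8136^(1/0.55) ≈ 11.4018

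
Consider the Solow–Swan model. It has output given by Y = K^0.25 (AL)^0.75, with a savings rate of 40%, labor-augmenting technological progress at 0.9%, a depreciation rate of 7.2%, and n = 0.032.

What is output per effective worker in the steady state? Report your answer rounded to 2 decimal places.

At the steady state, Δk = 0, so s·k^α = (n + g + δ)·k.
Rearranging, k^(1−α) = s / (n + g + δ).
k^0.75 = 0.40 / (0.032 + 0.009 + 0.072) = 0.40 / 0.113 = 3.5398
k* = 3.5398^(1/0.75) ≈ 5.3948
y* = (k*)^α = 5.3948^0.25 ≈ 1.5240

y* ≈ 1.52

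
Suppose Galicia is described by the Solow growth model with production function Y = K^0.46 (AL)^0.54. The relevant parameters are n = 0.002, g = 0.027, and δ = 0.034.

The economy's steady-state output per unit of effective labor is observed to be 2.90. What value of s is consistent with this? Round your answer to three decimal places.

Steady state requires s·f(k) = (n + g + δ)·k, i.e. s·k^α = (n + g + δ)·k.
Since y* = [s/(n + g + δ)]^(α/(1−α)), we have s/(n + g + δ) = (y*)^((1−α)/α) = 2.90^1.1739 = 3.4899.
Therefore s = 3.4899 × (n + g + δ) = 3.4899 × 0.063 = 0.2199.

s ≈ 0.220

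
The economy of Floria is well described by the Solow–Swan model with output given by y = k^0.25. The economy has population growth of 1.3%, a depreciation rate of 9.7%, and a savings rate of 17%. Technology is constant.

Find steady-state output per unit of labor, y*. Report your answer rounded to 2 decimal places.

At the steady state, Δk = 0, so s·k^α = (n + δ)·k.
Rearranging, k^(1−α) = s / (n + δ).
k^0.75 = 0.17 / (0.013 + 0.097) = 0.17 / 0.110 = 1.5455
k* = 1.5455^(1/0.75) ≈ 1.7869
y* = (k*)^α = 1.7869^0.25 ≈ 1.1562

y* = 1.16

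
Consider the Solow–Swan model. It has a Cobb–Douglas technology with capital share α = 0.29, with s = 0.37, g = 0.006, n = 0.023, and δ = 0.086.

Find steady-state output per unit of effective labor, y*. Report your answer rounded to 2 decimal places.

At the steady state, Δk = 0, so s·k^α = (n + g + δ)·k.
Dividing both sides by k: k^(1−α) = s / (n + g + δ).
k^0.71 = 0.37 / (0.023 + 0.006 + 0.086) = 0.37 / 0.115 = 3.2174
k* = 3.2174^(1/0.71) ≈ 5.1856
y* = (k*)^α = 5.1856^0.29 ≈ 1.6117

y* = 1.61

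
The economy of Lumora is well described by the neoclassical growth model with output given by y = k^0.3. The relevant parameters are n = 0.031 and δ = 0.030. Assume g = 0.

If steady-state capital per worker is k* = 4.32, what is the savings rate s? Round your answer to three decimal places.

At the steady state, Δk = 0, so s·k^α = (n + δ)·k.
So s / (n + δ) = (k*)^(1−α) = 4.32^0.7 = 2.7851.
Therefore s = 2.7851 × (n + δ) = 2.7851 × 0.061 = 0.1699.

s ≈ 0.170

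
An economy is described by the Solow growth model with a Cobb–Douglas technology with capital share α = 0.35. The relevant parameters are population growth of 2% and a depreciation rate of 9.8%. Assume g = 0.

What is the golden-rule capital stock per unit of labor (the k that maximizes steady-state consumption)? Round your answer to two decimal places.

k_gold ≈ 5.33

The golden rule sets f'(k) = n + δ, i.e. α·k^(α−1) = n + δ.
So k^(1−α) = α / (n + δ) = 0.35 / 0.118 = 2.9661.
k_gold = 2.9661^(1/0.65) ≈ 5.3265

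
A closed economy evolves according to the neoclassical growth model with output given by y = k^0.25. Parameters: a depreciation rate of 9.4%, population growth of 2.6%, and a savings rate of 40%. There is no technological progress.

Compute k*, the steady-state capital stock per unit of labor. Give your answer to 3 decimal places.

k* ≈ 4.979

At the steady state, Δk = 0, so s·k^α = (n + δ)·k.
Dividing both sides by k: k^(1−α) = s / (n + δ).
k^0.75 = 0.40 / (0.026 + 0.094) = 0.40 / 0.120 = 3.3333
k* = 3.3333^(1/0.75) ≈ 4.9793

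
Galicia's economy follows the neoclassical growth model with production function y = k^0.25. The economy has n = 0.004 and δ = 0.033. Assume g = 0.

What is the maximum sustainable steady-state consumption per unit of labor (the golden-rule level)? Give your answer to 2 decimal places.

At the golden rule, f'(k) = n + δ, so α·k^(α−1) = n + δ and k_gold = (α/(n + δ))^(1/(1−α)).
k_gold = (0.25/0.037)^(1/0.75) = 6.7568^1.3333 ≈ 12.7730
c_gold = f(k_gold) − (n + δ)·k_gold = 1.8905 − 0.037×12.7730 ≈ 1.4179

c_gold ≈ 1.42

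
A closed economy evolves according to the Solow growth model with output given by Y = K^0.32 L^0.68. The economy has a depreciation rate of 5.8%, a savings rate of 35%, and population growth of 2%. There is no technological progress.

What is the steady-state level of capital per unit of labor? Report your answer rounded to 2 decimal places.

In steady state, investment equals break-even investment: s·k^α = (n + δ)·k.
Rearranging, k^(1−α) = s / (n + δ).
k^0.68 = 0.35 / (0.020 + 0.058) = 0.35 / 0.078 = 4.4872
k* = 4.4872^(1/0.68) ≈ 9.0947

k* = 9.09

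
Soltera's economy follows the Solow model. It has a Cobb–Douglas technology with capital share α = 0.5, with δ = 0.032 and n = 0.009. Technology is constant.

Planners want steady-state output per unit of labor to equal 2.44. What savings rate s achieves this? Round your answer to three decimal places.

s ≈ 0.100

At the steady state, Δk = 0, so s·k^α = (n + δ)·k.
Since y* = [s/(n + δ)]^(α/(1−α)), we have s/(n + δ) = (y*)^((1−α)/α) = 2.44^1 = 2.4400.
Therefore s = 2.4400 × (n + δ) = 2.4400 × 0.041 = 0.1000.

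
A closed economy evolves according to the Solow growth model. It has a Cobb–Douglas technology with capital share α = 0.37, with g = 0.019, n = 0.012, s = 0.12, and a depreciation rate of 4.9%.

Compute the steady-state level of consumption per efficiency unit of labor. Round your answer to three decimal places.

c* = 1.117

In steady state, investment equals break-even investment: s·k^α = (n + g + δ)·k.
Dividing both sides by k: k^(1−α) = s / (n + g + δ).
k^0.63 = 0.12 / (0.012 + 0.019 + 0.049) = 0.12 / 0.080 = 1.5000
k* = 1.5000^(1/0.63) ≈ 1.9033
y* = (k*)^α = 1.9033^0.37 ≈ 1.2689
c* = (1 − s)·y* = (1 − 0.12) × 1.2689 ≈ 1.1166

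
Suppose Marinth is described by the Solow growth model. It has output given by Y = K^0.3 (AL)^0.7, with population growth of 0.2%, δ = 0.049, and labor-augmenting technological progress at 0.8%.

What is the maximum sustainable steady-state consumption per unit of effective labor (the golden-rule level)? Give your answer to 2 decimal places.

At the golden rule, f'(k) = n + g + δ, so α·k^(α−1) = n + g + δ and k_gold = (α/(n + g + δ))^(1/(1−α)).
k_gold = (0.3/0.059)^(1/0.7) = 5.0847^1.4286 ≈ 10.2087
c_gold = f(k_gold) − (n + g + δ)·k_gold = 2.0077 − 0.059×10.2087 ≈ 1.4054

c_gold ≈ 1.41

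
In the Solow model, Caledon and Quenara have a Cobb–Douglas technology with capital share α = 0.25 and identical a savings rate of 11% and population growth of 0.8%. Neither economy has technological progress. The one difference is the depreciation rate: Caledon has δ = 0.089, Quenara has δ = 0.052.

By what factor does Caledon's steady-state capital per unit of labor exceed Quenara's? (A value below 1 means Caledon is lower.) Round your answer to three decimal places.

k*_C / k*_Q ≈ 0.527

Steady-state k* = [s/(n + δ)]^(1/(1−α)), so the ratio is [ (s_C/(n + δ)_C) / (s_Q/(n + δ)_Q) ]^1.3333.
s_C/(n + δ)_C = 0.11/0.097 = 1.1340; s_Q/(n + δ)_Q = 0.11/0.060 = 1.8333.
Ratio = (1.1340/1.8333)^1.3333 = 0.6186^1.3333 ≈ 0.5271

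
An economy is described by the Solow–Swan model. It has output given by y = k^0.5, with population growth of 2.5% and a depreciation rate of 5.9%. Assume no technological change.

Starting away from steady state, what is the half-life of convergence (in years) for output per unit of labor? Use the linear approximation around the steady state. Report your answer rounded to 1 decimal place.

Near the steady state the convergence rate is λ = (1 − α)(n + δ).
λ = (1 − 0.5) × 0.084 = 0.5 × 0.084 = 0.0420
Half-life = ln 2 / λ = 0.6931 / 0.0420 ≈ 16.50 years

about 16.5 years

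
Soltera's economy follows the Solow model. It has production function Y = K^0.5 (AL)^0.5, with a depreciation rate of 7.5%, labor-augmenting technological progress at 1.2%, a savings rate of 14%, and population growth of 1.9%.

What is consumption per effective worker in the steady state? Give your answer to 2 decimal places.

c* ≈ 1.14

At the steady state, Δk = 0, so s·k^α = (n + g + δ)·k.
Rearranging, k^(1−α) = s / (n + g + δ).
k^0.5 = 0.14 / (0.019 + 0.012 + 0.075) = 0.14 / 0.106 = 1.3208
k* = 1.3208^(1/0.5) ≈ 1.7445
y* = (k*)^α = 1.7445^0.5 ≈ 1.3208
c* = (1 − s)·y* = (1 − 0.14) × 1.3208 ≈ 1.1359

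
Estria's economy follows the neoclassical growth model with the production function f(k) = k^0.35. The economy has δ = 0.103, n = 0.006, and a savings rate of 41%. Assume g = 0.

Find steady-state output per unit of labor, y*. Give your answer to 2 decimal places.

At the steady state, Δk = 0, so s·k^α = (n + δ)·k.
Dividing both sides by k: k^(1−α) = s / (n + δ).
k^0.65 = 0.41 / (0.006 + 0.103) = 0.41 / 0.109 = 3.7615
k* = 3.7615^(1/0.65) ≈ 7.6766
y* = (k*)^α = 7.6766^0.35 ≈ 2.0408

y* ≈ 2.04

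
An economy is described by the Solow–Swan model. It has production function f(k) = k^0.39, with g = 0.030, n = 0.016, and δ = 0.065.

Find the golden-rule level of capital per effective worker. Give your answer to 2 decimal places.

The golden rule sets f'(k) = n + g + δ, i.e. α·k^(α−1) = n + g + δ.
So k^(1−α) = α / (n + g + δ) = 0.39 / 0.111 = 3.5135.
k_gold = 3.5135^(1/0.61) ≈ 7.8461

k_gold ≈ 7.85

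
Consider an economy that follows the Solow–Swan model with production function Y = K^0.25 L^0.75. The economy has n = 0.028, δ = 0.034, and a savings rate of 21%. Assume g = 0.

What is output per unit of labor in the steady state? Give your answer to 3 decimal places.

Steady state requires s·f(k) = (n + δ)·k, i.e. s·k^α = (n + δ)·k.
Rearranging, k^(1−α) = s / (n + δ).
k^0.75 = 0.21 / (0.028 + 0.034) = 0.21 / 0.062 = 3.3871
k* = 3.3871^(1/0.75) ≈ 5.0867
y* = (k*)^α = 5.0867^0.25 ≈ 1.5018

y* = 1.502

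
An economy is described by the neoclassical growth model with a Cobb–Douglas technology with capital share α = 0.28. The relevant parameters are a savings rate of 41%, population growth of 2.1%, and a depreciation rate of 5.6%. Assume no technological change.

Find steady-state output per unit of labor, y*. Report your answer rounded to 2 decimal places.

In steady state, investment equals break-even investment: s·k^α = (n + δ)·k.
Rearranging, k^(1−α) = s / (n + δ).
k^0.72 = 0.41 / (0.021 + 0.056) = 0.41 / 0.077 = 5.3247
k* = 5.3247^(1/0.72) ≈ 10.2034
y* = (k*)^α = 10.2034^0.28 ≈ 1.9162

y* = 1.92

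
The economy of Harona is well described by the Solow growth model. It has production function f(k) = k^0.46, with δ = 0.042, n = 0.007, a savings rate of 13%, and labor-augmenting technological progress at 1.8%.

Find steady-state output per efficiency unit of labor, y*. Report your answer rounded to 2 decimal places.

At the steady state, Δk = 0, so s·k^α = (n + g + δ)·k.
Rearranging, k^(1−α) = s / (n + g + δ).
k^0.54 = 0.13 / (0.007 + 0.018 + 0.042) = 0.13 / 0.067 = 1.9403
k* = 1.9403^(1/0.54) ≈ 3.4126
y* = (k*)^α = 3.4126^0.46 ≈ 1.7588

y* = 1.76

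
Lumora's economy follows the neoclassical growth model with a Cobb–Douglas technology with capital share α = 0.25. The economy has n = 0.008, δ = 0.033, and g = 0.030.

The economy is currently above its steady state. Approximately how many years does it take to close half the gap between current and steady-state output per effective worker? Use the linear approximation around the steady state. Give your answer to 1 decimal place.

half-life ≈ 13.0 years

Near the steady state the convergence rate is λ = (1 − α)(n + g + δ).
λ = (1 − 0.25) × 0.071 = 0.75 × 0.071 = 0.05325
Half-life = ln 2 / λ = 0.6931 / 0.05325 ≈ 13.02 years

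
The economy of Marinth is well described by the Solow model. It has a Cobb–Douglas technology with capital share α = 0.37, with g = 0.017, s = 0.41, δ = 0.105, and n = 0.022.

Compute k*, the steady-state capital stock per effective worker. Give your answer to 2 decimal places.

k* ≈ 5.26

Steady state requires s·f(k) = (n + g + δ)·k, i.e. s·k^α = (n + g + δ)·k.
Dividing both sides by k: k^(1−α) = s / (n + g + δ).
k^0.63 = 0.41 / (0.022 + 0.017 + 0.105) = 0.41 / 0.144 = 2.8472
k* = 2.8472^(1/0.63) ≈ 5.2638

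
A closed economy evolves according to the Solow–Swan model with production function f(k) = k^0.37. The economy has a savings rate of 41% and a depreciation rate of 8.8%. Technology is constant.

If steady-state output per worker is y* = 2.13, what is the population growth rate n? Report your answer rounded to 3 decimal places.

In steady state, investment equals break-even investment: s·k^α = (n + δ)·k.
Since y* = [s/(n + δ)]^(α/(1−α)), we have s/(n + δ) = (y*)^((1−α)/α) = 2.13^1.7027 = 3.6235.
Therefore n + δ = s / 3.6235 = 0.41 / 3.6235 = 0.1132, so n = 0.1132 − 0.088 = 0.0252.

n ≈ 0.025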